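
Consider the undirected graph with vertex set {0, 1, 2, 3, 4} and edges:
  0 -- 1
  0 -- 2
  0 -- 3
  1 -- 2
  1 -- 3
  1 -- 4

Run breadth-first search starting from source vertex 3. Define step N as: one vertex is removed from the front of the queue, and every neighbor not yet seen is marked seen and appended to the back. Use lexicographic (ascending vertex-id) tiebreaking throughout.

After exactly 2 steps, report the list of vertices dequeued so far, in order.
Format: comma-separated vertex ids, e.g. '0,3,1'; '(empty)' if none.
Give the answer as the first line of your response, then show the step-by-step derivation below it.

3,0

step 1: dequeue 3; queue=[0,1]; order=3
step 2: dequeue 0; queue=[1,2]; order=3,0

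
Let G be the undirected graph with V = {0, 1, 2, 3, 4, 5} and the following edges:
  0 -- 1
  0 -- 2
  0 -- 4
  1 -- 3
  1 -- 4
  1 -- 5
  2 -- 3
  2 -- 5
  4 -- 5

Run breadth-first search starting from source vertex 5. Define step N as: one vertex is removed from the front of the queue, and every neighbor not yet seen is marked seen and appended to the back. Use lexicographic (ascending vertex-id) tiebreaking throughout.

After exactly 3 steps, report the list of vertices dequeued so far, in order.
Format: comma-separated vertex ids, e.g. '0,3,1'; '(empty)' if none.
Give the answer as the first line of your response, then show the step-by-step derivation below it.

5,1,2

step 1: dequeue 5; queue=[1,2,4]; order=5
step 2: dequeue 1; queue=[2,4,0,3]; order=5,1
step 3: dequeue 2; queue=[4,0,3]; order=5,1,2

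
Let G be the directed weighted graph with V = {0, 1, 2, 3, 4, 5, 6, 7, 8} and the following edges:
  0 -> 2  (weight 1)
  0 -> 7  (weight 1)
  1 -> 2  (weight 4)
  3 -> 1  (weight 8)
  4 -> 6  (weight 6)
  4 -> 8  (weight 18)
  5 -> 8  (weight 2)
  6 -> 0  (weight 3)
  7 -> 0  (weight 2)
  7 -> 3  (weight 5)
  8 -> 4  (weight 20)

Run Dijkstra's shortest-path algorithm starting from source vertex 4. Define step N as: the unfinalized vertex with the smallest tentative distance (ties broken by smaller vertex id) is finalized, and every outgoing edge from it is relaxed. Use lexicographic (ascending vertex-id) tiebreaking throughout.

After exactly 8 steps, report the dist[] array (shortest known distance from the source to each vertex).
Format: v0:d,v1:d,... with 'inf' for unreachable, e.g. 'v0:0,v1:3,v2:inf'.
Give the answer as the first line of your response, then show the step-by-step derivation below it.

v0:9,v1:23,v2:10,v3:15,v4:0,v5:inf,v6:6,v7:10,v8:18

step 1: dist = v0:inf,v1:inf,v2:inf,v3:inf,v4:0,v5:inf,v6:6,v7:inf,v8:18
step 2: dist = v0:9,v1:inf,v2:inf,v3:inf,v4:0,v5:inf,v6:6,v7:inf,v8:18
step 3: dist = v0:9,v1:inf,v2:10,v3:inf,v4:0,v5:inf,v6:6,v7:10,v8:18
step 4: dist = v0:9,v1:inf,v2:10,v3:inf,v4:0,v5:inf,v6:6,v7:10,v8:18
step 5: dist = v0:9,v1:inf,v2:10,v3:15,v4:0,v5:inf,v6:6,v7:10,v8:18
step 6: dist = v0:9,v1:23,v2:10,v3:15,v4:0,v5:inf,v6:6,v7:10,v8:18
step 7: dist = v0:9,v1:23,v2:10,v3:15,v4:0,v5:inf,v6:6,v7:10,v8:18
step 8: dist = v0:9,v1:23,v2:10,v3:15,v4:0,v5:inf,v6:6,v7:10,v8:18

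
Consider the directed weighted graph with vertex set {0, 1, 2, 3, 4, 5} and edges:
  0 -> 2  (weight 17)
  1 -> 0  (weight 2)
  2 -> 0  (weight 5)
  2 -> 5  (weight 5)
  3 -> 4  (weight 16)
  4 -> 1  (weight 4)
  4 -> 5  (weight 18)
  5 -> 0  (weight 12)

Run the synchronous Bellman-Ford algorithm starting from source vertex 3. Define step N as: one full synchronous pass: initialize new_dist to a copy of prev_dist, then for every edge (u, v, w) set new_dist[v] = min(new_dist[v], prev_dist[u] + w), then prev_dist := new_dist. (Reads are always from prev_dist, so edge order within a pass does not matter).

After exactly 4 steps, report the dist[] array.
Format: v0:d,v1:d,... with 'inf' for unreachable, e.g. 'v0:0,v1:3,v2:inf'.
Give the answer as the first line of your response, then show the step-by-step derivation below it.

v0:22,v1:20,v2:39,v3:0,v4:16,v5:34

step 1: dist = v0:inf,v1:inf,v2:inf,v3:0,v4:16,v5:inf
step 2: dist = v0:inf,v1:20,v2:inf,v3:0,v4:16,v5:34
step 3: dist = v0:22,v1:20,v2:inf,v3:0,v4:16,v5:34
step 4: dist = v0:22,v1:20,v2:39,v3:0,v4:16,v5:34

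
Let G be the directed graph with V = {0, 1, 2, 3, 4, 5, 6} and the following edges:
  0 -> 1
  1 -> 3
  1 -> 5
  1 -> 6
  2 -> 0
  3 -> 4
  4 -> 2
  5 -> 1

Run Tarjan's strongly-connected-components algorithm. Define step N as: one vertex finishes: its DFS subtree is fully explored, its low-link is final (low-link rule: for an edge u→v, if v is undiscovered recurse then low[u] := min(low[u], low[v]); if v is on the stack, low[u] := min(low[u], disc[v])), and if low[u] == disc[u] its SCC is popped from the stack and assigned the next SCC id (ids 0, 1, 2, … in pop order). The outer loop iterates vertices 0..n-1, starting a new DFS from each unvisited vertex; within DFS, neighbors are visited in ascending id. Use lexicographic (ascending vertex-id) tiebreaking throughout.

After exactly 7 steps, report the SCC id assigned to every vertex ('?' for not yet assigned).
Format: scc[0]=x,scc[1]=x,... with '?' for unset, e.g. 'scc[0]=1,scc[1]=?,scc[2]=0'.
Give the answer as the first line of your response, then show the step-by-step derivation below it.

scc[0]=1,scc[1]=1,scc[2]=1,scc[3]=1,scc[4]=1,scc[5]=1,scc[6]=0

step 1: low=(low[0]=0,low[1]=1,low[2]=0,low[3]=2,low[4]=3,low[5]=?,low[6]=?); scc=(scc[0]=?,scc[1]=?,scc[2]=?,scc[3]=?,scc[4]=?,scc[5]=?,scc[6]=?)
step 2: low=(low[0]=0,low[1]=1,low[2]=0,low[3]=2,low[4]=0,low[5]=?,low[6]=?); scc=(scc[0]=?,scc[1]=?,scc[2]=?,scc[3]=?,scc[4]=?,scc[5]=?,scc[6]=?)
step 3: low=(low[0]=0,low[1]=1,low[2]=0,low[3]=0,low[4]=0,low[5]=?,low[6]=?); scc=(scc[0]=?,scc[1]=?,scc[2]=?,scc[3]=?,scc[4]=?,scc[5]=?,scc[6]=?)
step 4: low=(low[0]=0,low[1]=0,low[2]=0,low[3]=0,low[4]=0,low[5]=1,low[6]=?); scc=(scc[0]=?,scc[1]=?,scc[2]=?,scc[3]=?,scc[4]=?,scc[5]=?,scc[6]=?)
step 5: low=(low[0]=0,low[1]=0,low[2]=0,low[3]=0,low[4]=0,low[5]=1,low[6]=6); scc=(scc[0]=?,scc[1]=?,scc[2]=?,scc[3]=?,scc[4]=?,scc[5]=?,scc[6]=0)
step 6: low=(low[0]=0,low[1]=0,low[2]=0,low[3]=0,low[4]=0,low[5]=1,low[6]=6); scc=(scc[0]=?,scc[1]=?,scc[2]=?,scc[3]=?,scc[4]=?,scc[5]=?,scc[6]=0)
step 7: low=(low[0]=0,low[1]=0,low[2]=0,low[3]=0,low[4]=0,low[5]=1,low[6]=6); scc=(scc[0]=1,scc[1]=1,scc[2]=1,scc[3]=1,scc[4]=1,scc[5]=1,scc[6]=0)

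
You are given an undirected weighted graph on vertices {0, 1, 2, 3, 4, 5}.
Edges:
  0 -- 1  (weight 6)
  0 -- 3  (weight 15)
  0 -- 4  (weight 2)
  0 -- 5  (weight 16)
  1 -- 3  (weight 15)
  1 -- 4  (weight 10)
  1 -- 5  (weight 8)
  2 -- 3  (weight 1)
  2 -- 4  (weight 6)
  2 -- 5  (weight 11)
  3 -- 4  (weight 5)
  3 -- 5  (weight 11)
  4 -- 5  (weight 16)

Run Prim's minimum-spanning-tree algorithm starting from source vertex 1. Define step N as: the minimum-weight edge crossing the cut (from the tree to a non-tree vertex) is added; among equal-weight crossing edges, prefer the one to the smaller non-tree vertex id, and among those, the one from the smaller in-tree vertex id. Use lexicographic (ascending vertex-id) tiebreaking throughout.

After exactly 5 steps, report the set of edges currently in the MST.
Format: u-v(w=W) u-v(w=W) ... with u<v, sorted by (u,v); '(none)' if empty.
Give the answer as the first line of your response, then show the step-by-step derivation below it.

0-1(w=6) 0-4(w=2) 1-5(w=8) 2-3(w=1) 3-4(w=5)

step 1: add edge 0-1 (w=6); MST = {0-1(w=6)}
step 2: add edge 0-4 (w=2); MST = {0-1(w=6) 0-4(w=2)}
step 3: add edge 3-4 (w=5); MST = {0-1(w=6) 0-4(w=2) 3-4(w=5)}
step 4: add edge 2-3 (w=1); MST = {0-1(w=6) 0-4(w=2) 2-3(w=1) 3-4(w=5)}
step 5: add edge 1-5 (w=8); MST = {0-1(w=6) 0-4(w=2) 1-5(w=8) 2-3(w=1) 3-4(w=5)}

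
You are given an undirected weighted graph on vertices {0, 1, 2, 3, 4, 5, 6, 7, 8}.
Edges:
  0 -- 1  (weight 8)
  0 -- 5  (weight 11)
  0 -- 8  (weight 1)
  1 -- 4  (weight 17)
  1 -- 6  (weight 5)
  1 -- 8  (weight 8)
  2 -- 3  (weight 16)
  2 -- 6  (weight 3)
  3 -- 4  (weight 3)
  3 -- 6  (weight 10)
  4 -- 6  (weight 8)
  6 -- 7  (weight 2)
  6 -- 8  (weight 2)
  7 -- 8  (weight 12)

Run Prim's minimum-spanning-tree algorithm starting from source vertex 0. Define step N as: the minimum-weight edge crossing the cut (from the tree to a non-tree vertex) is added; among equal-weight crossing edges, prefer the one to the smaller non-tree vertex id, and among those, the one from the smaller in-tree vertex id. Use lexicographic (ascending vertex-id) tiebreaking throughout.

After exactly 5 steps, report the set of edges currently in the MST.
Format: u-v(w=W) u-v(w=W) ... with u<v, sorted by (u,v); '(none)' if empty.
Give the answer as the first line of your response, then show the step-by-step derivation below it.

0-8(w=1) 1-6(w=5) 2-6(w=3) 6-7(w=2) 6-8(w=2)

step 1: add edge 0-8 (w=1); MST = {0-8(w=1)}
step 2: add edge 6-8 (w=2); MST = {0-8(w=1) 6-8(w=2)}
step 3: add edge 6-7 (w=2); MST = {0-8(w=1) 6-7(w=2) 6-8(w=2)}
step 4: add edge 2-6 (w=3); MST = {0-8(w=1) 2-6(w=3) 6-7(w=2) 6-8(w=2)}
step 5: add edge 1-6 (w=5); MST = {0-8(w=1) 1-6(w=5) 2-6(w=3) 6-7(w=2) 6-8(w=2)}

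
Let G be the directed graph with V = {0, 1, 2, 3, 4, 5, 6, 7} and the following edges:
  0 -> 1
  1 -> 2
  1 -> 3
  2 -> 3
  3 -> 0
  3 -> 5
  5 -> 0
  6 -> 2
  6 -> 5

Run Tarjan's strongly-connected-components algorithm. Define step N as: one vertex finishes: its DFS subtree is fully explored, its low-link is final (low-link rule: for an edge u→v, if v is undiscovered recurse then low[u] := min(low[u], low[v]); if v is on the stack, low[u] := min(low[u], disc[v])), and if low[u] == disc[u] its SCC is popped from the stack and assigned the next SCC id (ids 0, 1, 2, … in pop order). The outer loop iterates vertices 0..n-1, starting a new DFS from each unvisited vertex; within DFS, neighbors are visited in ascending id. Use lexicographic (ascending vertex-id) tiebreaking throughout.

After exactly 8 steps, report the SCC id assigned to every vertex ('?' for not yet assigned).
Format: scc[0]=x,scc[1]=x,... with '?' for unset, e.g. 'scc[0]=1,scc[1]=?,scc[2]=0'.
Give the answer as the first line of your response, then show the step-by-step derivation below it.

scc[0]=0,scc[1]=0,scc[2]=0,scc[3]=0,scc[4]=1,scc[5]=0,scc[6]=2,scc[7]=3

step 1: low=(low[0]=0,low[1]=1,low[2]=2,low[3]=0,low[4]=?,low[5]=0,low[6]=?,low[7]=?); scc=(scc[0]=?,scc[1]=?,scc[2]=?,scc[3]=?,scc[4]=?,scc[5]=?,scc[6]=?,scc[7]=?)
step 2: low=(low[0]=0,low[1]=1,low[2]=2,low[3]=0,low[4]=?,low[5]=0,low[6]=?,low[7]=?); scc=(scc[0]=?,scc[1]=?,scc[2]=?,scc[3]=?,scc[4]=?,scc[5]=?,scc[6]=?,scc[7]=?)
step 3: low=(low[0]=0,low[1]=1,low[2]=0,low[3]=0,low[4]=?,low[5]=0,low[6]=?,low[7]=?); scc=(scc[0]=?,scc[1]=?,scc[2]=?,scc[3]=?,scc[4]=?,scc[5]=?,scc[6]=?,scc[7]=?)
step 4: low=(low[0]=0,low[1]=0,low[2]=0,low[3]=0,low[4]=?,low[5]=0,low[6]=?,low[7]=?); scc=(scc[0]=?,scc[1]=?,scc[2]=?,scc[3]=?,scc[4]=?,scc[5]=?,scc[6]=?,scc[7]=?)
step 5: low=(low[0]=0,low[1]=0,low[2]=0,low[3]=0,low[4]=?,low[5]=0,low[6]=?,low[7]=?); scc=(scc[0]=0,scc[1]=0,scc[2]=0,scc[3]=0,scc[4]=?,scc[5]=0,scc[6]=?,scc[7]=?)
step 6: low=(low[0]=0,low[1]=0,low[2]=0,low[3]=0,low[4]=5,low[5]=0,low[6]=?,low[7]=?); scc=(scc[0]=0,scc[1]=0,scc[2]=0,scc[3]=0,scc[4]=1,scc[5]=0,scc[6]=?,scc[7]=?)
step 7: low=(low[0]=0,low[1]=0,low[2]=0,low[3]=0,low[4]=5,low[5]=0,low[6]=6,low[7]=?); scc=(scc[0]=0,scc[1]=0,scc[2]=0,scc[3]=0,scc[4]=1,scc[5]=0,scc[6]=2,scc[7]=?)
step 8: low=(low[0]=0,low[1]=0,low[2]=0,low[3]=0,low[4]=5,low[5]=0,low[6]=6,low[7]=7); scc=(scc[0]=0,scc[1]=0,scc[2]=0,scc[3]=0,scc[4]=1,scc[5]=0,scc[6]=2,scc[7]=3)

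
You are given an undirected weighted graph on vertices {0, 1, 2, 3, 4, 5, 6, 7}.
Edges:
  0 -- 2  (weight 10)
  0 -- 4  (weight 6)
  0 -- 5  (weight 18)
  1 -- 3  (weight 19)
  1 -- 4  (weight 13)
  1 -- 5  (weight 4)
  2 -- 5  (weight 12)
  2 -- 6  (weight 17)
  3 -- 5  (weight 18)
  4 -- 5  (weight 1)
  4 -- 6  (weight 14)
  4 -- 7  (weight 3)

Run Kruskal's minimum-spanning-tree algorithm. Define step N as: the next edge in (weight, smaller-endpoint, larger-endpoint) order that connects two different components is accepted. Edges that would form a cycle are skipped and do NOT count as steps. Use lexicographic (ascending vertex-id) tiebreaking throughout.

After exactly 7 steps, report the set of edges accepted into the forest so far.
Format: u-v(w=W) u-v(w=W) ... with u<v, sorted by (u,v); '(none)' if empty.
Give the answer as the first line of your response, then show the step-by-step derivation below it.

0-2(w=10) 0-4(w=6) 1-5(w=4) 3-5(w=18) 4-5(w=1) 4-6(w=14) 4-7(w=3)

step 1: add edge 4-5 (w=1); MST = {4-5(w=1)}
step 2: add edge 4-7 (w=3); MST = {4-5(w=1) 4-7(w=3)}
step 3: add edge 1-5 (w=4); MST = {1-5(w=4) 4-5(w=1) 4-7(w=3)}
step 4: add edge 0-4 (w=6); MST = {0-4(w=6) 1-5(w=4) 4-5(w=1) 4-7(w=3)}
step 5: add edge 0-2 (w=10); MST = {0-2(w=10) 0-4(w=6) 1-5(w=4) 4-5(w=1) 4-7(w=3)}
step 6: add edge 4-6 (w=14); MST = {0-2(w=10) 0-4(w=6) 1-5(w=4) 4-5(w=1) 4-6(w=14) 4-7(w=3)}
step 7: add edge 3-5 (w=18); MST = {0-2(w=10) 0-4(w=6) 1-5(w=4) 3-5(w=18) 4-5(w=1) 4-6(w=14) 4-7(w=3)}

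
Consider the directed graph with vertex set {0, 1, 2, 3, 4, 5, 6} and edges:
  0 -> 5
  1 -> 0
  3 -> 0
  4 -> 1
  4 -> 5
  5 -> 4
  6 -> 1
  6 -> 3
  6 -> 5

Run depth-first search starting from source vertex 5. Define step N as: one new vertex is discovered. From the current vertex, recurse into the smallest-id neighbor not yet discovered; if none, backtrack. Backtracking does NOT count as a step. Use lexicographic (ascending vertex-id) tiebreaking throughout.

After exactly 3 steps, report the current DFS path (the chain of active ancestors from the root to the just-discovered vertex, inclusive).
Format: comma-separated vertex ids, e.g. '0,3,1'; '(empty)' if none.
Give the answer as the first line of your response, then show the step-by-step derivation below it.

5,4,1

step 1: discover 5; path=5; order=5
step 2: discover 4; path=5>4; order=5,4
step 3: discover 1; path=5>4>1; order=5,4,1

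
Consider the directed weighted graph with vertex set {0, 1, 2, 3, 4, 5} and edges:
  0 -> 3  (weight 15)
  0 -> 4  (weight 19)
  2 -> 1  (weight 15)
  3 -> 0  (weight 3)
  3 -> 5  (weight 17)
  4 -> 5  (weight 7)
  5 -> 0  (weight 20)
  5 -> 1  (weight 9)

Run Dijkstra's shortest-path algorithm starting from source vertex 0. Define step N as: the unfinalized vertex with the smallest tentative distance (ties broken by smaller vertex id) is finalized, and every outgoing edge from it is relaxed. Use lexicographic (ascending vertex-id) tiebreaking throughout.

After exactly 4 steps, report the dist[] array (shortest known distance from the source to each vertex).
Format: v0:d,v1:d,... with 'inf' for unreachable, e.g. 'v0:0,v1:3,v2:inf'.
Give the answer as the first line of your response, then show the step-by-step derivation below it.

v0:0,v1:35,v2:inf,v3:15,v4:19,v5:26

step 1: dist = v0:0,v1:inf,v2:inf,v3:15,v4:19,v5:inf
step 2: dist = v0:0,v1:inf,v2:inf,v3:15,v4:19,v5:32
step 3: dist = v0:0,v1:inf,v2:inf,v3:15,v4:19,v5:26
step 4: dist = v0:0,v1:35,v2:inf,v3:15,v4:19,v5:26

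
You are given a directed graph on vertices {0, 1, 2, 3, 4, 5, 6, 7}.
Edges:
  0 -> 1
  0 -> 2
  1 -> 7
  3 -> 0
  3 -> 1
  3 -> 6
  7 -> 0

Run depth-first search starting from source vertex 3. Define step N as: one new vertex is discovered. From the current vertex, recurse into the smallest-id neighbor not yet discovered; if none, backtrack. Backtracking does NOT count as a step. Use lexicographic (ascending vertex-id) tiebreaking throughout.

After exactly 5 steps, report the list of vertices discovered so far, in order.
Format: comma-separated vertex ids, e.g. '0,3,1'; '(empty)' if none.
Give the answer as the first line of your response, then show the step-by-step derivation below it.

3,0,1,7,2

step 1: discover 3; path=3; order=3
step 2: discover 0; path=3>0; order=3,0
step 3: discover 1; path=3>0>1; order=3,0,1
step 4: discover 7; path=3>0>1>7; order=3,0,1,7
step 5: discover 2; path=3>0>2; order=3,0,1,7,2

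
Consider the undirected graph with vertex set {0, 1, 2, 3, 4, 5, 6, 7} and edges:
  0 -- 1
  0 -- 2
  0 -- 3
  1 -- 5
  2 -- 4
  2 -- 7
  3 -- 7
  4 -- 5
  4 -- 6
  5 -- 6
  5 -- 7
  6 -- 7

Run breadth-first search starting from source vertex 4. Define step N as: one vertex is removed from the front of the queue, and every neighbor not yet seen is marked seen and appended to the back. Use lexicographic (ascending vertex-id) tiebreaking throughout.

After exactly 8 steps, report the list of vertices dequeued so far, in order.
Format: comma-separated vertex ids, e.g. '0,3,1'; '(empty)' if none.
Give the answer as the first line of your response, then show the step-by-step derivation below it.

4,2,5,6,0,7,1,3

step 1: dequeue 4; queue=[2,5,6]; order=4
step 2: dequeue 2; queue=[5,6,0,7]; order=4,2
step 3: dequeue 5; queue=[6,0,7,1]; order=4,2,5
step 4: dequeue 6; queue=[0,7,1]; order=4,2,5,6
step 5: dequeue 0; queue=[7,1,3]; order=4,2,5,6,0
step 6: dequeue 7; queue=[1,3]; order=4,2,5,6,0,7
step 7: dequeue 1; queue=[3]; order=4,2,5,6,0,7,1
step 8: dequeue 3; queue=[(empty)]; order=4,2,5,6,0,7,1,3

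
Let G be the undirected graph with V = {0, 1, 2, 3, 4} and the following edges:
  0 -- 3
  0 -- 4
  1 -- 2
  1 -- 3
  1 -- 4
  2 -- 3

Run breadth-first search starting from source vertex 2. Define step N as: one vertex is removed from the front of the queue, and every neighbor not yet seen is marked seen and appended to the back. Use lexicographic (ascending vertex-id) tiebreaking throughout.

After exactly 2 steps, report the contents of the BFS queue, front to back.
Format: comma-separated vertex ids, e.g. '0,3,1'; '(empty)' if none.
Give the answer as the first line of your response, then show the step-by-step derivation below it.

3,4

step 1: dequeue 2; queue=[1,3]; order=2
step 2: dequeue 1; queue=[3,4]; order=2,1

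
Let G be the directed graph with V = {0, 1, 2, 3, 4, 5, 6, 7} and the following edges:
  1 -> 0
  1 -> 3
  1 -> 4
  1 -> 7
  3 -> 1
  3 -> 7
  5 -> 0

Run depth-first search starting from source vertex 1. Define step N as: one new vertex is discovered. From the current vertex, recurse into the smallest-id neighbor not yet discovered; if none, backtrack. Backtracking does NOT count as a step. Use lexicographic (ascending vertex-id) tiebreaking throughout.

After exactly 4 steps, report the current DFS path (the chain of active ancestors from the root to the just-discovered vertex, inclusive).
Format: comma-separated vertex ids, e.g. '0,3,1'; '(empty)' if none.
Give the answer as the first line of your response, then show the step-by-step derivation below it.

1,3,7

step 1: discover 1; path=1; order=1
step 2: discover 0; path=1>0; order=1,0
step 3: discover 3; path=1>3; order=1,0,3
step 4: discover 7; path=1>3>7; order=1,0,3,7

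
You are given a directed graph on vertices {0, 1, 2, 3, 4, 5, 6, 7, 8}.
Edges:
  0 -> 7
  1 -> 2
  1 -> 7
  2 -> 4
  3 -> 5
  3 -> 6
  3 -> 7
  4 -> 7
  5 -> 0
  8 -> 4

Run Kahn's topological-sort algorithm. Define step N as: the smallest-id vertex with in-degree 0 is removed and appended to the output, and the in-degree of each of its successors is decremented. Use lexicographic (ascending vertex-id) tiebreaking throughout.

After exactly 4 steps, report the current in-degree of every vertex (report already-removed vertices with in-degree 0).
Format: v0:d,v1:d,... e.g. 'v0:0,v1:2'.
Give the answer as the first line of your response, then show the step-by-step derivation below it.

v0:0,v1:0,v2:0,v3:0,v4:1,v5:0,v6:0,v7:2,v8:0

step 1: output 1; order=[1]; indeg=(1,0,0,0,2,1,1,3,0)
step 2: output 2; order=[1,2]; indeg=(1,0,0,0,1,1,1,3,0)
step 3: output 3; order=[1,2,3]; indeg=(1,0,0,0,1,0,0,2,0)
step 4: output 5; order=[1,2,3,5]; indeg=(0,0,0,0,1,0,0,2,0)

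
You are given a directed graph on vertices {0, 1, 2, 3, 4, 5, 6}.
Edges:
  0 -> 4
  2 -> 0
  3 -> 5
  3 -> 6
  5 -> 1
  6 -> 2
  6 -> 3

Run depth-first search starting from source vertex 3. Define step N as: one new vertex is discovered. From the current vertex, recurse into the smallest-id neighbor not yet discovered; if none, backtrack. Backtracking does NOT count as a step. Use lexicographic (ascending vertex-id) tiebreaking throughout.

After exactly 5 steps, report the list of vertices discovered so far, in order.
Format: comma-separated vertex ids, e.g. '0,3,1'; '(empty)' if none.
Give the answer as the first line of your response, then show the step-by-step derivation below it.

3,5,1,6,2

step 1: discover 3; path=3; order=3
step 2: discover 5; path=3>5; order=3,5
step 3: discover 1; path=3>5>1; order=3,5,1
step 4: discover 6; path=3>6; order=3,5,1,6
step 5: discover 2; path=3>6>2; order=3,5,1,6,2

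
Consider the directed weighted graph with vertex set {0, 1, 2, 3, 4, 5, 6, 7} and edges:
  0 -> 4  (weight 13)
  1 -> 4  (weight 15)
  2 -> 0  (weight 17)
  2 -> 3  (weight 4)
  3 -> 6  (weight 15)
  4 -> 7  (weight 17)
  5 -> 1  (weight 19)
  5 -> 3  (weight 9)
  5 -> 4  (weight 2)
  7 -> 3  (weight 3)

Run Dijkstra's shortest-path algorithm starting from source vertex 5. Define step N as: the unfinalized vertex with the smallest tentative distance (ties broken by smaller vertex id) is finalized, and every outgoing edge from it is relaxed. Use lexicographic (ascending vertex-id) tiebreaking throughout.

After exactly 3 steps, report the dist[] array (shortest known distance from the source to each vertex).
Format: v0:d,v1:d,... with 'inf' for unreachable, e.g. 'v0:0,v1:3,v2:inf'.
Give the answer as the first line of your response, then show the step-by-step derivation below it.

v0:inf,v1:19,v2:inf,v3:9,v4:2,v5:0,v6:24,v7:19

step 1: dist = v0:inf,v1:19,v2:inf,v3:9,v4:2,v5:0,v6:inf,v7:inf
step 2: dist = v0:inf,v1:19,v2:inf,v3:9,v4:2,v5:0,v6:inf,v7:19
step 3: dist = v0:inf,v1:19,v2:inf,v3:9,v4:2,v5:0,v6:24,v7:19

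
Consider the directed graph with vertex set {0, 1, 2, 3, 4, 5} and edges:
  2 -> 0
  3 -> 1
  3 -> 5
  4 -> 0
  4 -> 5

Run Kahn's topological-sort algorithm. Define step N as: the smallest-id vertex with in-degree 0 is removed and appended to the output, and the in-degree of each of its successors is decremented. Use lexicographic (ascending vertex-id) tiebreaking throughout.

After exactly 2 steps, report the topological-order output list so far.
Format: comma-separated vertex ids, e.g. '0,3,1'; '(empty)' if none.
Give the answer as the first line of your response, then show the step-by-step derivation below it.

2,3

step 1: output 2; order=[2]; indeg=(1,1,0,0,0,2)
step 2: output 3; order=[2,3]; indeg=(1,0,0,0,0,1)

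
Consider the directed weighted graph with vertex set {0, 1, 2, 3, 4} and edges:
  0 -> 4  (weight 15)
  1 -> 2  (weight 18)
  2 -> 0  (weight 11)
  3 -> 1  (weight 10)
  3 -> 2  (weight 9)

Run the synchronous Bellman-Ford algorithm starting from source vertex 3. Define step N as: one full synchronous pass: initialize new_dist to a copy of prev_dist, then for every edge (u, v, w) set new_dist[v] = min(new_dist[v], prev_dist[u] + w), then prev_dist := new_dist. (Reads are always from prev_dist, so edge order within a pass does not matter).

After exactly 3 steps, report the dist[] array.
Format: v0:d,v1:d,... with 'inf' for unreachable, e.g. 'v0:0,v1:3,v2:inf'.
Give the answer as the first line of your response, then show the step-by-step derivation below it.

v0:20,v1:10,v2:9,v3:0,v4:35

step 1: dist = v0:inf,v1:10,v2:9,v3:0,v4:inf
step 2: dist = v0:20,v1:10,v2:9,v3:0,v4:inf
step 3: dist = v0:20,v1:10,v2:9,v3:0,v4:35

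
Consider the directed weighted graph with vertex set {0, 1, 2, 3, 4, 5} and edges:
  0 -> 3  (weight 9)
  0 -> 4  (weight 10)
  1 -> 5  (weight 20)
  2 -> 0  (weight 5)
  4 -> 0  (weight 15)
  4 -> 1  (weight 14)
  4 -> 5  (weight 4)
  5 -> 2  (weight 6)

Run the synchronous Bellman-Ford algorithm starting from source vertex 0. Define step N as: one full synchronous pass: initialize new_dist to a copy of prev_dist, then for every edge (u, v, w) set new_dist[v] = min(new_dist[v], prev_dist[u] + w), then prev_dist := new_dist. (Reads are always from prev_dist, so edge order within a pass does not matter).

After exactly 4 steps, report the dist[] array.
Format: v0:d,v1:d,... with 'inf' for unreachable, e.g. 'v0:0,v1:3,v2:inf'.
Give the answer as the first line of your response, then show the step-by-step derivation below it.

v0:0,v1:24,v2:20,v3:9,v4:10,v5:14

step 1: dist = v0:0,v1:inf,v2:inf,v3:9,v4:10,v5:inf
step 2: dist = v0:0,v1:24,v2:inf,v3:9,v4:10,v5:14
step 3: dist = v0:0,v1:24,v2:20,v3:9,v4:10,v5:14
step 4: dist = v0:0,v1:24,v2:20,v3:9,v4:10,v5:14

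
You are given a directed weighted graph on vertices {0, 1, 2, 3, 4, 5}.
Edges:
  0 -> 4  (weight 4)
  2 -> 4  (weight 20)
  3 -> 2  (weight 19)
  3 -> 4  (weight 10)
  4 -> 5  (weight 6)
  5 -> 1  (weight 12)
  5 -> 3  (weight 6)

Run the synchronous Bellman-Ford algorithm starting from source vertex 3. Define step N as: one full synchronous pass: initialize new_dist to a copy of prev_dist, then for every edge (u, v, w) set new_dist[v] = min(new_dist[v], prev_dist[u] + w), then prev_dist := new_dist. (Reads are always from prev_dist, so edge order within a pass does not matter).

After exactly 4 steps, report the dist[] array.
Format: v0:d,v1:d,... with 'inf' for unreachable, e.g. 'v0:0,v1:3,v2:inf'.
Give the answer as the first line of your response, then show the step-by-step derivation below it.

v0:inf,v1:28,v2:19,v3:0,v4:10,v5:16

step 1: dist = v0:inf,v1:inf,v2:19,v3:0,v4:10,v5:inf
step 2: dist = v0:inf,v1:inf,v2:19,v3:0,v4:10,v5:16
step 3: dist = v0:inf,v1:28,v2:19,v3:0,v4:10,v5:16
step 4: dist = v0:inf,v1:28,v2:19,v3:0,v4:10,v5:16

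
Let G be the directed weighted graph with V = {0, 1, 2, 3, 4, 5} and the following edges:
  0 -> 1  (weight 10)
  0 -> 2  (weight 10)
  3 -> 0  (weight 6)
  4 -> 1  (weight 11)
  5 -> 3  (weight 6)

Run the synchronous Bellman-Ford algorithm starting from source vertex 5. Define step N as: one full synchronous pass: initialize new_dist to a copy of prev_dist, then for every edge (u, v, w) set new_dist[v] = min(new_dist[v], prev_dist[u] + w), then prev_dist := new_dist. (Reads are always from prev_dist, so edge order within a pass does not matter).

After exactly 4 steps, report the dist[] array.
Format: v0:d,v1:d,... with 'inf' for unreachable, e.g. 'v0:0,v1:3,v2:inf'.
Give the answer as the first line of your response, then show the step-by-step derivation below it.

v0:12,v1:22,v2:22,v3:6,v4:inf,v5:0

step 1: dist = v0:inf,v1:inf,v2:inf,v3:6,v4:inf,v5:0
step 2: dist = v0:12,v1:inf,v2:inf,v3:6,v4:inf,v5:0
step 3: dist = v0:12,v1:22,v2:22,v3:6,v4:inf,v5:0
step 4: dist = v0:12,v1:22,v2:22,v3:6,v4:inf,v5:0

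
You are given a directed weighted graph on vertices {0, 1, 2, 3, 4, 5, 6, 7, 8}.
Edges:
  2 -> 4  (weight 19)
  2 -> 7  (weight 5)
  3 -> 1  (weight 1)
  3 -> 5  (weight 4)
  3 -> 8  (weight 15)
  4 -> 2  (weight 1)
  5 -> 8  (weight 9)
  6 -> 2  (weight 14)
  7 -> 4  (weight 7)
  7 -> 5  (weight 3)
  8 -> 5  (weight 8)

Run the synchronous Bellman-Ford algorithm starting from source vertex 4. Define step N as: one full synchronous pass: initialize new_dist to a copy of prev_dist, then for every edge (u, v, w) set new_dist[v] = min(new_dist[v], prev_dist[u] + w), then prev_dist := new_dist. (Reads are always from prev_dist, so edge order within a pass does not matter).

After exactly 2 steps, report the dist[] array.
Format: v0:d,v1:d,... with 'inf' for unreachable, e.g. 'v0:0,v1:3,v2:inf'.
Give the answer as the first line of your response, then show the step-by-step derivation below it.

v0:inf,v1:inf,v2:1,v3:inf,v4:0,v5:inf,v6:inf,v7:6,v8:inf

step 1: dist = v0:inf,v1:inf,v2:1,v3:inf,v4:0,v5:inf,v6:inf,v7:inf,v8:inf
step 2: dist = v0:inf,v1:inf,v2:1,v3:inf,v4:0,v5:inf,v6:inf,v7:6,v8:inf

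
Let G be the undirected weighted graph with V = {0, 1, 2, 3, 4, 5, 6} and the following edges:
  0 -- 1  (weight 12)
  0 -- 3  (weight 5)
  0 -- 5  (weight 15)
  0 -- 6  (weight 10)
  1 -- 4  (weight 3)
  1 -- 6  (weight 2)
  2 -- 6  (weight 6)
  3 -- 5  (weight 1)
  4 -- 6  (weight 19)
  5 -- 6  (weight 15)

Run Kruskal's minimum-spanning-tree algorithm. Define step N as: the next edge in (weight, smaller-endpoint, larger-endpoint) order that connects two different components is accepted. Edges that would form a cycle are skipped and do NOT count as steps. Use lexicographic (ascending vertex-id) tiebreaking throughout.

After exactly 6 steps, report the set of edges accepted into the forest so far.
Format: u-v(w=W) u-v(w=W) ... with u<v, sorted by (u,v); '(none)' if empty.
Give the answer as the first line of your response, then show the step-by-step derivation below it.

0-3(w=5) 0-6(w=10) 1-4(w=3) 1-6(w=2) 2-6(w=6) 3-5(w=1)

step 1: add edge 3-5 (w=1); MST = {3-5(w=1)}
step 2: add edge 1-6 (w=2); MST = {1-6(w=2) 3-5(w=1)}
step 3: add edge 1-4 (w=3); MST = {1-4(w=3) 1-6(w=2) 3-5(w=1)}
step 4: add edge 0-3 (w=5); MST = {0-3(w=5) 1-4(w=3) 1-6(w=2) 3-5(w=1)}
step 5: add edge 2-6 (w=6); MST = {0-3(w=5) 1-4(w=3) 1-6(w=2) 2-6(w=6) 3-5(w=1)}
step 6: add edge 0-6 (w=10); MST = {0-3(w=5) 0-6(w=10) 1-4(w=3) 1-6(w=2) 2-6(w=6) 3-5(w=1)}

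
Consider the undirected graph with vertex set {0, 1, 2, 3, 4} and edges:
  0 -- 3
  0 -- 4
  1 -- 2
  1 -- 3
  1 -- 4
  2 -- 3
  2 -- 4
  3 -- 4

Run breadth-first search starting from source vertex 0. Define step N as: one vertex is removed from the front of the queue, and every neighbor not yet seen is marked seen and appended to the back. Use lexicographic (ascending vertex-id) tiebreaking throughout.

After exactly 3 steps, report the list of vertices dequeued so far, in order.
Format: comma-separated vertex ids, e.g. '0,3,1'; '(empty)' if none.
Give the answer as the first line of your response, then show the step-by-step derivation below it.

0,3,4

step 1: dequeue 0; queue=[3,4]; order=0
step 2: dequeue 3; queue=[4,1,2]; order=0,3
step 3: dequeue 4; queue=[1,2]; order=0,3,4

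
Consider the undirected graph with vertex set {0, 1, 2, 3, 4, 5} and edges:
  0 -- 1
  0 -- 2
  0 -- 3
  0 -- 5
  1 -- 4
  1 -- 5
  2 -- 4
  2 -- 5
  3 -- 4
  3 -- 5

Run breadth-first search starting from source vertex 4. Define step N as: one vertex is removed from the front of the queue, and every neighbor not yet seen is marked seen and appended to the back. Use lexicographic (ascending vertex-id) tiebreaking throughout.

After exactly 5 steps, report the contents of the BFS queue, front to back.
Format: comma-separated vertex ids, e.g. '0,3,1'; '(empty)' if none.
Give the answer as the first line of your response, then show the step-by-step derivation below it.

5

step 1: dequeue 4; queue=[1,2,3]; order=4
step 2: dequeue 1; queue=[2,3,0,5]; order=4,1
step 3: dequeue 2; queue=[3,0,5]; order=4,1,2
step 4: dequeue 3; queue=[0,5]; order=4,1,2,3
step 5: dequeue 0; queue=[5]; order=4,1,2,3,0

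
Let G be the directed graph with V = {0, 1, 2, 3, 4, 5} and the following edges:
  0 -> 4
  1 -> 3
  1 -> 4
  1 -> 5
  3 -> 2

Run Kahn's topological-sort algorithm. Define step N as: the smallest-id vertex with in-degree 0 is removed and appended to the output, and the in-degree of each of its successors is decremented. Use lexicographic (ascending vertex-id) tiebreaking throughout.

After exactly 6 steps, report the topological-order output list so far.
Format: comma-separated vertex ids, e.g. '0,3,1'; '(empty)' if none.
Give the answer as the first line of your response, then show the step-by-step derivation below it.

0,1,3,2,4,5

step 1: output 0; order=[0]; indeg=(0,0,1,1,1,1)
step 2: output 1; order=[0,1]; indeg=(0,0,1,0,0,0)
step 3: output 3; order=[0,1,3]; indeg=(0,0,0,0,0,0)
step 4: output 2; order=[0,1,3,2]; indeg=(0,0,0,0,0,0)
step 5: output 4; order=[0,1,3,2,4]; indeg=(0,0,0,0,0,0)
step 6: output 5; order=[0,1,3,2,4,5]; indeg=(0,0,0,0,0,0)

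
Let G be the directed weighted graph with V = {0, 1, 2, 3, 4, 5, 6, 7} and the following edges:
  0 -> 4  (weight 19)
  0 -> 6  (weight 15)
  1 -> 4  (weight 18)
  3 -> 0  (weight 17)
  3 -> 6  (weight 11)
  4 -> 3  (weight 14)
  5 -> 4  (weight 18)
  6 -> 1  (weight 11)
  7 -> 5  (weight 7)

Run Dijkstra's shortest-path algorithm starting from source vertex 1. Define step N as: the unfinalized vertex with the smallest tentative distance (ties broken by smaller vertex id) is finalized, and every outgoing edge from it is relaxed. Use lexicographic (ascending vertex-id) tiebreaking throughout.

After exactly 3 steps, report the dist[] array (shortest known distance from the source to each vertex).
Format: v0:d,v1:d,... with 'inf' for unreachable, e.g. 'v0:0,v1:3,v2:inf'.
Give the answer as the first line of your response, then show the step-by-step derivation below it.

v0:49,v1:0,v2:inf,v3:32,v4:18,v5:inf,v6:43,v7:inf

step 1: dist = v0:inf,v1:0,v2:inf,v3:inf,v4:18,v5:inf,v6:inf,v7:inf
step 2: dist = v0:inf,v1:0,v2:inf,v3:32,v4:18,v5:inf,v6:inf,v7:inf
step 3: dist = v0:49,v1:0,v2:inf,v3:32,v4:18,v5:inf,v6:43,v7:inf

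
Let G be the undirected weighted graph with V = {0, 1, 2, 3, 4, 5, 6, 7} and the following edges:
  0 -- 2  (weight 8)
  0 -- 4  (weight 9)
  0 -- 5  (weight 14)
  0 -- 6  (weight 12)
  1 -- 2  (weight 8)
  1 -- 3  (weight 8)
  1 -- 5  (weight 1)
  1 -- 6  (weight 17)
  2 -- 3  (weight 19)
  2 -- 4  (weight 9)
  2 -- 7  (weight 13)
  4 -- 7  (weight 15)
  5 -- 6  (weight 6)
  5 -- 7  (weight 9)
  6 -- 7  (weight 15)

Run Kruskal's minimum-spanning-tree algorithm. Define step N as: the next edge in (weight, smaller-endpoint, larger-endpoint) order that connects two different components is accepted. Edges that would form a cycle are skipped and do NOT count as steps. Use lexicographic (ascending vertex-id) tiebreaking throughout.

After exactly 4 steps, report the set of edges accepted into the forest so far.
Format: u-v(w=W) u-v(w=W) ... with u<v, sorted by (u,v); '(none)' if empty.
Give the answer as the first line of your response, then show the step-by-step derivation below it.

0-2(w=8) 1-2(w=8) 1-5(w=1) 5-6(w=6)

step 1: add edge 1-5 (w=1); MST = {1-5(w=1)}
step 2: add edge 5-6 (w=6); MST = {1-5(w=1) 5-6(w=6)}
step 3: add edge 0-2 (w=8); MST = {0-2(w=8) 1-5(w=1) 5-6(w=6)}
step 4: add edge 1-2 (w=8); MST = {0-2(w=8) 1-2(w=8) 1-5(w=1) 5-6(w=6)}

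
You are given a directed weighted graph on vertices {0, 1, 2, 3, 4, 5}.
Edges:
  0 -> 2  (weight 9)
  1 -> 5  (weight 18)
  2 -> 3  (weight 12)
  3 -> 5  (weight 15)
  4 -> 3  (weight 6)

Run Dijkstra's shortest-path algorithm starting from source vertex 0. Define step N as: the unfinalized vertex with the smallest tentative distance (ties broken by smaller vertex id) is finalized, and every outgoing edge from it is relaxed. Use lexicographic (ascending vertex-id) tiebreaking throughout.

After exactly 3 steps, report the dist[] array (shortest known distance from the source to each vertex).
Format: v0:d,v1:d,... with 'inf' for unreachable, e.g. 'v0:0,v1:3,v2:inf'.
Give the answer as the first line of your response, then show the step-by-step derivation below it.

v0:0,v1:inf,v2:9,v3:21,v4:inf,v5:36

step 1: dist = v0:0,v1:inf,v2:9,v3:inf,v4:inf,v5:inf
step 2: dist = v0:0,v1:inf,v2:9,v3:21,v4:inf,v5:inf
step 3: dist = v0:0,v1:inf,v2:9,v3:21,v4:inf,v5:36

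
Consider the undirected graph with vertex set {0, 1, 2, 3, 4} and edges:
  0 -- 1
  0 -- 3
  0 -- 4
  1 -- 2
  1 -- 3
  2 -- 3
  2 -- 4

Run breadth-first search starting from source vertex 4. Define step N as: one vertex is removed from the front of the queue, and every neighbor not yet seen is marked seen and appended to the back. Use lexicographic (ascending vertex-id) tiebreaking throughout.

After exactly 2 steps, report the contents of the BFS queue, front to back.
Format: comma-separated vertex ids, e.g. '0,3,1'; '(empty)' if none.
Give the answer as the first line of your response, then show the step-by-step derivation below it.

2,1,3

step 1: dequeue 4; queue=[0,2]; order=4
step 2: dequeue 0; queue=[2,1,3]; order=4,0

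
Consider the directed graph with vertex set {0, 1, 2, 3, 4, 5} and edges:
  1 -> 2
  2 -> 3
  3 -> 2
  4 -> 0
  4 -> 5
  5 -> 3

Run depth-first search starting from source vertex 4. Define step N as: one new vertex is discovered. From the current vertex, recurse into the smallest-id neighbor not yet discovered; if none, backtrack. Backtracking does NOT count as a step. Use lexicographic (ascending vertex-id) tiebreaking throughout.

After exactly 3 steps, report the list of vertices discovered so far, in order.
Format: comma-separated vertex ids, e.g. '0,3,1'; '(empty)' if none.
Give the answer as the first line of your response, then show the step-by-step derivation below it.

4,0,5

step 1: discover 4; path=4; order=4
step 2: discover 0; path=4>0; order=4,0
step 3: discover 5; path=4>5; order=4,0,5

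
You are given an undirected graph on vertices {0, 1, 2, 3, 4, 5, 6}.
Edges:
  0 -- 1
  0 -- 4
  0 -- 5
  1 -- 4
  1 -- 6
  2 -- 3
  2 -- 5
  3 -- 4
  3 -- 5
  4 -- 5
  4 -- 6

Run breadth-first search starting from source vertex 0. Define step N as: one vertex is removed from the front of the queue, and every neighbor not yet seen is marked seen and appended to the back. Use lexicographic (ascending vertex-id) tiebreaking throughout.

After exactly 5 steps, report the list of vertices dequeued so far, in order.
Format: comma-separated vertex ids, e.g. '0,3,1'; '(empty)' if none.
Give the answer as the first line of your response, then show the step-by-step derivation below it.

0,1,4,5,6

step 1: dequeue 0; queue=[1,4,5]; order=0
step 2: dequeue 1; queue=[4,5,6]; order=0,1
step 3: dequeue 4; queue=[5,6,3]; order=0,1,4
step 4: dequeue 5; queue=[6,3,2]; order=0,1,4,5
step 5: dequeue 6; queue=[3,2]; order=0,1,4,5,6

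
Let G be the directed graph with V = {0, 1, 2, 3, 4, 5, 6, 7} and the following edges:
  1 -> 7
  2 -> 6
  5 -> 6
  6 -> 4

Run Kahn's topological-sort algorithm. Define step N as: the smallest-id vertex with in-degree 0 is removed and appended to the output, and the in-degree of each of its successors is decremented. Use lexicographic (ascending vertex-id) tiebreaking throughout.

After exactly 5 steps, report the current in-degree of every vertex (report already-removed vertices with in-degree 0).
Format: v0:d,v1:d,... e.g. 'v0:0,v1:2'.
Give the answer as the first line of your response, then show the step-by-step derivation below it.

v0:0,v1:0,v2:0,v3:0,v4:1,v5:0,v6:0,v7:0

step 1: output 0; order=[0]; indeg=(0,0,0,0,1,0,2,1)
step 2: output 1; order=[0,1]; indeg=(0,0,0,0,1,0,2,0)
step 3: output 2; order=[0,1,2]; indeg=(0,0,0,0,1,0,1,0)
step 4: output 3; order=[0,1,2,3]; indeg=(0,0,0,0,1,0,1,0)
step 5: output 5; order=[0,1,2,3,5]; indeg=(0,0,0,0,1,0,0,0)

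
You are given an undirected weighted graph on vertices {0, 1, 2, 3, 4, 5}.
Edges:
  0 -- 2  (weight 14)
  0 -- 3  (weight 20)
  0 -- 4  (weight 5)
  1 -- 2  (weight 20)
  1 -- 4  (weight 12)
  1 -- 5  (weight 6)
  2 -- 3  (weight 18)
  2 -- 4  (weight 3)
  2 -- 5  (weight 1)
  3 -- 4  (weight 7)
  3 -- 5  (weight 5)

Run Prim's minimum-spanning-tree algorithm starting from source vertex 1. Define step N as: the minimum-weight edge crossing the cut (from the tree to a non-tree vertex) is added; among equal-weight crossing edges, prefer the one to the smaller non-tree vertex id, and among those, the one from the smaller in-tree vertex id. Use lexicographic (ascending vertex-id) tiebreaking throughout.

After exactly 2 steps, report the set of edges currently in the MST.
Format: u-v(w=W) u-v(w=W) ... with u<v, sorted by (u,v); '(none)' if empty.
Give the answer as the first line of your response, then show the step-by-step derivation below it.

1-5(w=6) 2-5(w=1)

step 1: add edge 1-5 (w=6); MST = {1-5(w=6)}
step 2: add edge 2-5 (w=1); MST = {1-5(w=6) 2-5(w=1)}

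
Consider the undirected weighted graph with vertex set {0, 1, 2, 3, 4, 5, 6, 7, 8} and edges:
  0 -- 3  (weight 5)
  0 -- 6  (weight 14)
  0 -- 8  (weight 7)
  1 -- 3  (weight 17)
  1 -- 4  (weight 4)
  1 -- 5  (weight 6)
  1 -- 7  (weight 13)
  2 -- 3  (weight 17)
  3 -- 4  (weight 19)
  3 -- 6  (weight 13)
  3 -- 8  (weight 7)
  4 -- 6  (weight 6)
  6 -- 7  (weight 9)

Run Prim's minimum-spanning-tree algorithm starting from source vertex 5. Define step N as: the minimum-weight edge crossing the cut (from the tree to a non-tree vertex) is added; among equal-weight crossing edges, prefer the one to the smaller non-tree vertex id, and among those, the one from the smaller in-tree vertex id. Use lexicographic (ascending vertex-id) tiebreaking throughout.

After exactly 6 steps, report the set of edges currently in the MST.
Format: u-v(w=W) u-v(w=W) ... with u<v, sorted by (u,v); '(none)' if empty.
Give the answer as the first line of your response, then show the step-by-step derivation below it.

0-3(w=5) 1-4(w=4) 1-5(w=6) 3-6(w=13) 4-6(w=6) 6-7(w=9)

step 1: add edge 1-5 (w=6); MST = {1-5(w=6)}
step 2: add edge 1-4 (w=4); MST = {1-4(w=4) 1-5(w=6)}
step 3: add edge 4-6 (w=6); MST = {1-4(w=4) 1-5(w=6) 4-6(w=6)}
step 4: add edge 6-7 (w=9); MST = {1-4(w=4) 1-5(w=6) 4-6(w=6) 6-7(w=9)}
step 5: add edge 3-6 (w=13); MST = {1-4(w=4) 1-5(w=6) 3-6(w=13) 4-6(w=6) 6-7(w=9)}
step 6: add edge 0-3 (w=5); MST = {0-3(w=5) 1-4(w=4) 1-5(w=6) 3-6(w=13) 4-6(w=6) 6-7(w=9)}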